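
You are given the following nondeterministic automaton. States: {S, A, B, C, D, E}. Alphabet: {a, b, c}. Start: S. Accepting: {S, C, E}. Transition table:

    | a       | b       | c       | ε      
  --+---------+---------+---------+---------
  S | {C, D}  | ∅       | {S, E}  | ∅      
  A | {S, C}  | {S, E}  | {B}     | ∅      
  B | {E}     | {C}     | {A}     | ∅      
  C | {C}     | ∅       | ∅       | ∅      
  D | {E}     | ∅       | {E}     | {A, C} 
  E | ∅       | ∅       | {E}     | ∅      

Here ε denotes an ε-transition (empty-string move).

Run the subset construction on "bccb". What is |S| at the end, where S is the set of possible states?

0

Start in {S}.
Read 'b': {S} → ∅.
The set is empty and remains empty for the remaining 3 symbols.
That set has 0 states.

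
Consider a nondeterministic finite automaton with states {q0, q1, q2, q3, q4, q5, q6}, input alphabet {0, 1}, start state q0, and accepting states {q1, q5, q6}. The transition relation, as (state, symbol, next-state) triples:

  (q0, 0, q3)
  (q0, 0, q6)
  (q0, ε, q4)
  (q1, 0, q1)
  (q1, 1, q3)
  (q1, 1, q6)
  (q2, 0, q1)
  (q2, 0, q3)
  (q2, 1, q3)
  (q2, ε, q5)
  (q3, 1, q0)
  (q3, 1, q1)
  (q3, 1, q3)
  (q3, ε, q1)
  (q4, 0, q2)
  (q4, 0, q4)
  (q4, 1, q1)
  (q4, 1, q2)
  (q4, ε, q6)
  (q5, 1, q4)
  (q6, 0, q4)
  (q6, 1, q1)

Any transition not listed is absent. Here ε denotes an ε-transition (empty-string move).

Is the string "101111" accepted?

Yes

Start: ε-closure({q0}) = {q0, q4, q6}.
Read '1': q0→∅, q4→{q1, q2}, q6→{q1}; union {q1, q2}; ε-closure = {q1, q2, q5}.
Read '0': q1→{q1}, q2→{q1, q3}, q5→∅; now {q1, q3}.
Read '1': q1→{q3, q6}, q3→{q0, q1, q3}; union {q0, q1, q3, q6}; ε-closure = {q0, q1, q3, q4, q6}.
Read '1': q0→∅, q1→{q3, q6}, q3→{q0, q1, q3}, q4→{q1, q2}, q6→{q1}; union {q0, q1, q2, q3, q6}; ε-closure = {q0, q1, q2, q3, q4, q5, q6}.
Read '1': q0→∅, q1→{q3, q6}, q2→{q3}, q3→{q0, q1, q3}, q4→{q1, q2}, q5→{q4}, q6→{q1}; union {q0, q1, q2, q3, q4, q6}; ε-closure = {q0, q1, q2, q3, q4, q5, q6}.
Read '1': q0→∅, q1→{q3, q6}, q2→{q3}, q3→{q0, q1, q3}, q4→{q1, q2}, q5→{q4}, q6→{q1}; union {q0, q1, q2, q3, q4, q6}; ε-closure = {q0, q1, q2, q3, q4, q5, q6}.
The final set {q0, q1, q2, q3, q4, q5, q6} contains the accepting states q1, q5, q6.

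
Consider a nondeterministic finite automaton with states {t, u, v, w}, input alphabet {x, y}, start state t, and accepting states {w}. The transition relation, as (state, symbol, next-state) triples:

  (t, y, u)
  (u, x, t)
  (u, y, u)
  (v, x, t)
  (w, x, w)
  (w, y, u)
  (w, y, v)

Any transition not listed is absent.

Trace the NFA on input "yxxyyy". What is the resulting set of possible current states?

∅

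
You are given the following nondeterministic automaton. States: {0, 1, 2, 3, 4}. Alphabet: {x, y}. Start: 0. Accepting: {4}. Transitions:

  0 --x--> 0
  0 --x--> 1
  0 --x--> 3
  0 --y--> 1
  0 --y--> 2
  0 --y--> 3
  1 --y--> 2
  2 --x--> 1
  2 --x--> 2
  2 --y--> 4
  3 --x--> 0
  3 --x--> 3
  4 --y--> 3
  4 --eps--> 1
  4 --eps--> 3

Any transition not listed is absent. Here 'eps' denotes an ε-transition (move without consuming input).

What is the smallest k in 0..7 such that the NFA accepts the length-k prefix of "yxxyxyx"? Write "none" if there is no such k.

Start in {0}.
Read 'y': 0→{1, 2, 3}; now {1, 2, 3}.
Read 'x': 1→∅, 2→{1, 2}, 3→{0, 3}; now {0, 1, 2, 3}.
Read 'x': 0→{0, 1, 3}, 1→∅, 2→{1, 2}, 3→{0, 3}; now {0, 1, 2, 3}.
Read 'y': 0→{1, 2, 3}, 1→{2}, 2→{4}, 3→∅; now {1, 2, 3, 4}.
None of the earlier sets intersect F, but {1, 2, 3, 4} does.

4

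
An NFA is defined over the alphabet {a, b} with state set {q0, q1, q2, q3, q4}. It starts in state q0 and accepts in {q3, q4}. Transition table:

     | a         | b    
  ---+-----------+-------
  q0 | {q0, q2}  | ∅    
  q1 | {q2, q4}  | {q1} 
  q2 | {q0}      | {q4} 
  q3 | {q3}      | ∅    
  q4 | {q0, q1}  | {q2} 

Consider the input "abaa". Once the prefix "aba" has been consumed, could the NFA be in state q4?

Start in {q0}.
Read 'a': {q0} → {q0, q2}.
Read 'b': {q0, q2} → {q4}.
Read 'a': {q4} → {q0, q1}.
State q4 is not in {q0, q1}.

No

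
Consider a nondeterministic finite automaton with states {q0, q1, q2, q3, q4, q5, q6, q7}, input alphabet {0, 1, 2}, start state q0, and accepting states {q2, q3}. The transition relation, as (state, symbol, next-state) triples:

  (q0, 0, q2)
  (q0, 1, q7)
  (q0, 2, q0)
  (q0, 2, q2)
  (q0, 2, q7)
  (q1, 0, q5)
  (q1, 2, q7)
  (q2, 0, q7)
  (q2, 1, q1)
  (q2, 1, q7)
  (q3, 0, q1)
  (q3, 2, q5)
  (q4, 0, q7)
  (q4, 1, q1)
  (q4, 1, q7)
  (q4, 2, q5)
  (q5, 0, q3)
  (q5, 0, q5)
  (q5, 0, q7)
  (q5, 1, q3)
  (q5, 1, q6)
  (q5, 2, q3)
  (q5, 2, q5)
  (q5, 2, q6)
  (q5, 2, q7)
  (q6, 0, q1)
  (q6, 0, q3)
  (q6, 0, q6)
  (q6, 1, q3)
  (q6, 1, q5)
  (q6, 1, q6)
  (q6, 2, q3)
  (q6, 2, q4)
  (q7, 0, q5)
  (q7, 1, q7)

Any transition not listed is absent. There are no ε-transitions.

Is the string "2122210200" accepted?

No

Start in {q0}.
Read '2': {q0} → {q0, q2, q7}.
Read '1': {q0, q2, q7} → {q1, q7}.
Read '2': {q1, q7} → {q7}.
Read '2': {q7} → ∅.
The set is empty and remains empty for the remaining 6 symbols.
The final set ∅ contains no accepting state.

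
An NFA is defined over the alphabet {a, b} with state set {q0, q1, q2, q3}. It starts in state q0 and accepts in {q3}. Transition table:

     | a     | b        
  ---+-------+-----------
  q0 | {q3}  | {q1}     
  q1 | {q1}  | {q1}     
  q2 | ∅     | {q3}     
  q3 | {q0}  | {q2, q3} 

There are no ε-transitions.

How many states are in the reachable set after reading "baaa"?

1

Start in {q0}.
Read 'b': q0→{q1}; now {q1}.
Read 'a': q1→{q1}; now {q1}.
Read 'a': q1→{q1}; now {q1}.
Read 'a': q1→{q1}; now {q1}.
That set has 1 state.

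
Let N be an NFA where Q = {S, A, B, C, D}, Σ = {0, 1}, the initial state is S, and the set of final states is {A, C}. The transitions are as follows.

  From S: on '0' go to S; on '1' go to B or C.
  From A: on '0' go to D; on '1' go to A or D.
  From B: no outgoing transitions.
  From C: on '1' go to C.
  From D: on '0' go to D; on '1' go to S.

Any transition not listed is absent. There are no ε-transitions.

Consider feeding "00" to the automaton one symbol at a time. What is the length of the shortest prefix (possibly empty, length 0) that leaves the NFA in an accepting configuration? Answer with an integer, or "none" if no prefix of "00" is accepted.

none

Start in {S}.
Read '0': S→{S}; now {S}.
Read '0': S→{S}; now {S}.
No reachable set along the way intersects F.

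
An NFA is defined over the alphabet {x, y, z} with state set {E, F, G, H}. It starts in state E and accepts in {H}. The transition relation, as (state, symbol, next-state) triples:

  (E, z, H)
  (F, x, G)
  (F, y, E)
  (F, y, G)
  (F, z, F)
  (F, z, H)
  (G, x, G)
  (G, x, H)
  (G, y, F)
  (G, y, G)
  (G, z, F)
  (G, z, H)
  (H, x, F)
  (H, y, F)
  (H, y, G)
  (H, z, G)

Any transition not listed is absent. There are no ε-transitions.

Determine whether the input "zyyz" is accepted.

Yes

Start in {E}.
Read 'z': {E} → {H}.
Read 'y': {H} → {F, G}.
Read 'y': {F, G} → {E, F, G}.
Read 'z': {E, F, G} → {F, H}.
The final set {F, H} contains the accepting state H.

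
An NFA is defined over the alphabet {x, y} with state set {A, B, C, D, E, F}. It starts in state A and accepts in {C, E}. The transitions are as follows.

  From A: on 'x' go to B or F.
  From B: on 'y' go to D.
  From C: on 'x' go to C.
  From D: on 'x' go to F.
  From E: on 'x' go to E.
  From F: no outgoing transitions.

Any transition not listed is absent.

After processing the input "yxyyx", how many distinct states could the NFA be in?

0

Start in {A}.
Read 'y': A→∅; now ∅.
The set is empty and remains empty for the remaining 4 symbols.
That set has 0 states.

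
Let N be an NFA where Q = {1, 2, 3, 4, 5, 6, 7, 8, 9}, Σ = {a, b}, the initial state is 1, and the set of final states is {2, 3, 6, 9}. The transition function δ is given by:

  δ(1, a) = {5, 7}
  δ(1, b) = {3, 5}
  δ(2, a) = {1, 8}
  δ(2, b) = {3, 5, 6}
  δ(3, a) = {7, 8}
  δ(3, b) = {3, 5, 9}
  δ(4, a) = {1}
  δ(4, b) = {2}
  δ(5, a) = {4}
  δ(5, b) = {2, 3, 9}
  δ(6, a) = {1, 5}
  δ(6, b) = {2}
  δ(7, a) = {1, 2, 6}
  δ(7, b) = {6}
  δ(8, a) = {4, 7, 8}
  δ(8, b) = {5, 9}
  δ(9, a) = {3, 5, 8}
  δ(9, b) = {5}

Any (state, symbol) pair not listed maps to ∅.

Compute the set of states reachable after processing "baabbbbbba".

{1, 3, 4, 5, 7, 8}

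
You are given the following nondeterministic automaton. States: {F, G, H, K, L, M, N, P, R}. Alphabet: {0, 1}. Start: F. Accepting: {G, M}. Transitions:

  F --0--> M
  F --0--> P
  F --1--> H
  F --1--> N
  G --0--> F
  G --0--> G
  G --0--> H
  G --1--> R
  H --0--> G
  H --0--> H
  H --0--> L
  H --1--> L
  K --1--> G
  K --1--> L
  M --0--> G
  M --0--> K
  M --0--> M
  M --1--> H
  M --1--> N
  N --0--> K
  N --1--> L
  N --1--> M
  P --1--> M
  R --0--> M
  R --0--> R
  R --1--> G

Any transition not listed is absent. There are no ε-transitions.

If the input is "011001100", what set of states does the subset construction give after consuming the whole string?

Start in {F}.
Read '0': {F} → {M, P}.
Read '1': {M, P} → {H, M, N}.
Read '1': {H, M, N} → {H, L, M, N}.
Read '0': {H, L, M, N} → {G, H, K, L, M}.
Read '0': {G, H, K, L, M} → {F, G, H, K, L, M}.
Read '1': {F, G, H, K, L, M} → {G, H, L, N, R}.
Read '1': {G, H, L, N, R} → {G, L, M, R}.
Read '0': {G, L, M, R} → {F, G, H, K, M, R}.
Read '0': {F, G, H, K, M, R} → {F, G, H, K, L, M, P, R}.

{F, G, H, K, L, M, P, R}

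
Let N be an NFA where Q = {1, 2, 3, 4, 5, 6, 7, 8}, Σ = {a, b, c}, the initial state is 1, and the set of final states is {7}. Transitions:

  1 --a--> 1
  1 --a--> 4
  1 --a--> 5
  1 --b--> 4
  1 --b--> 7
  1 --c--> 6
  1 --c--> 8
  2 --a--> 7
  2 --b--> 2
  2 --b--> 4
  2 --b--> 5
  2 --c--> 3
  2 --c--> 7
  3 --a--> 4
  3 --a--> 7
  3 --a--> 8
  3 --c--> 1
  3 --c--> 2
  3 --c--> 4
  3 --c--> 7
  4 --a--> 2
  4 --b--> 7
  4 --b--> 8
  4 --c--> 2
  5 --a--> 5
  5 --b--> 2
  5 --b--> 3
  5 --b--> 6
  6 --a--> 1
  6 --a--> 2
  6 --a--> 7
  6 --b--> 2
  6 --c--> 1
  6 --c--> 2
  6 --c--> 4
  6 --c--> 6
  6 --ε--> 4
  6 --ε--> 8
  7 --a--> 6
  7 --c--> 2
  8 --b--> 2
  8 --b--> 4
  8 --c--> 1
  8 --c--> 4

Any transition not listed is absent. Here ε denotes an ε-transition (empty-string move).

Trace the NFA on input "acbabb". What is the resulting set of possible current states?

{2, 3, 4, 5, 6, 7, 8}

Start in {1}.
Read 'a': 1→{1, 4, 5}; now {1, 4, 5}.
Read 'c': 1→{6, 8}, 4→{2}, 5→∅; union {2, 6, 8}; ε-closure = {2, 4, 6, 8}.
Read 'b': 2→{2, 4, 5}, 4→{7, 8}, 6→{2}, 8→{2, 4}; now {2, 4, 5, 7, 8}.
Read 'a': 2→{7}, 4→{2}, 5→{5}, 7→{6}, 8→∅; union {2, 5, 6, 7}; ε-closure = {2, 4, 5, 6, 7, 8}.
Read 'b': 2→{2, 4, 5}, 4→{7, 8}, 5→{2, 3, 6}, 6→{2}, 7→∅, 8→{2, 4}; now {2, 3, 4, 5, 6, 7, 8}.
Read 'b': 2→{2, 4, 5}, 3→∅, 4→{7, 8}, 5→{2, 3, 6}, 6→{2}, 7→∅, 8→{2, 4}; now {2, 3, 4, 5, 6, 7, 8}.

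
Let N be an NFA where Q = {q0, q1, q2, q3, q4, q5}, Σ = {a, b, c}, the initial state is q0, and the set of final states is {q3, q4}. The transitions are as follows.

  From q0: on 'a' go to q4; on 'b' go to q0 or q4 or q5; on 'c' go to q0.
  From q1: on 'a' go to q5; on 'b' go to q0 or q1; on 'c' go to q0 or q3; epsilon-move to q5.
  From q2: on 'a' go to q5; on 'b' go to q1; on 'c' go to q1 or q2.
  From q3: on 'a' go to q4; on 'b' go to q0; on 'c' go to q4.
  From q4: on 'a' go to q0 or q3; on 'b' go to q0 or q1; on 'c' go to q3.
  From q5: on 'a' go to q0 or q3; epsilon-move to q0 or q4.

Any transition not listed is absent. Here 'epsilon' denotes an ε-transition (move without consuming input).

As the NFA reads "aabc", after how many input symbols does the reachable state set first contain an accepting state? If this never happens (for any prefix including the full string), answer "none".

Start in {q0}.
Read 'a': q0→{q4}; now {q4}.
None of the earlier sets intersect F, but {q4} does.

1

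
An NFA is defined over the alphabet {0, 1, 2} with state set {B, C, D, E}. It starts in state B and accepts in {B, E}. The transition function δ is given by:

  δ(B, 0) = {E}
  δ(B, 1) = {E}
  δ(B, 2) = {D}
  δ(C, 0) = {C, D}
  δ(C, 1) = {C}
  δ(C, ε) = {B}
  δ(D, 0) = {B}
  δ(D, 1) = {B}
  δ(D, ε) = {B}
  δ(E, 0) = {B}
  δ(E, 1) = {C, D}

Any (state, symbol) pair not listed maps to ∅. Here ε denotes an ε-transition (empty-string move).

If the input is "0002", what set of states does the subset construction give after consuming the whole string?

∅

Start in {B}.
Read '0': {B} → {E}.
Read '0': {E} → {B}.
Read '0': {B} → {E}.
Read '2': {E} → ∅.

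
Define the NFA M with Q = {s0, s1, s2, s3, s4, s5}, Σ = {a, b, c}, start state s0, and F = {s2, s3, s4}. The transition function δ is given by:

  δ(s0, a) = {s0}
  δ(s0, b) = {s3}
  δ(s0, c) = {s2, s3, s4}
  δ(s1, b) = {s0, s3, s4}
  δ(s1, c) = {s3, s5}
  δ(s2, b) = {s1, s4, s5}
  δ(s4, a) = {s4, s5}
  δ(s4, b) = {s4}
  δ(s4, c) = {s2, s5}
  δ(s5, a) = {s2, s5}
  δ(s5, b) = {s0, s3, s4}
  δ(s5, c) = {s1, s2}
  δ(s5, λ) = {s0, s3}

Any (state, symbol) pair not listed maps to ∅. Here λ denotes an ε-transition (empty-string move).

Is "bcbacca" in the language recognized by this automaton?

Start in {s0}.
Read 'b': s0→{s3}; now {s3}.
Read 'c': s3→∅; now ∅.
The set is empty and remains empty for the remaining 5 symbols.
The final set ∅ contains no accepting state.

No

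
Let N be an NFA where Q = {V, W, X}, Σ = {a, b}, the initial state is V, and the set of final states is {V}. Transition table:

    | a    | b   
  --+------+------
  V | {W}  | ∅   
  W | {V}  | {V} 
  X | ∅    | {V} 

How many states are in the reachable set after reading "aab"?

0

Start in {V}.
Read 'a': {V} → {W}.
Read 'a': {W} → {V}.
Read 'b': {V} → ∅.
That set has 0 states.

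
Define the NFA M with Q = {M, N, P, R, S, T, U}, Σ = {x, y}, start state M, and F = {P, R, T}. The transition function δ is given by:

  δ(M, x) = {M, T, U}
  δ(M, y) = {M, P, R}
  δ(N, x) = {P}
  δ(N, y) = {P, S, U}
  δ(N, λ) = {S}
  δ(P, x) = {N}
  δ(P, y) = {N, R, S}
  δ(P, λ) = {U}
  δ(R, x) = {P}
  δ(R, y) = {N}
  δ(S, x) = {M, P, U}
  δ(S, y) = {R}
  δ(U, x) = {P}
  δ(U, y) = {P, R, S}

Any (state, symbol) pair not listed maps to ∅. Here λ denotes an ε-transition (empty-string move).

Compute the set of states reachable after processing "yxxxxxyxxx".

Start in {M}.
Read 'y': M→{M, P, R}; union {M, P, R}; ε-closure = {M, P, R, U}.
Read 'x': M→{M, T, U}, P→{N}, R→{P}, U→{P}; union {M, N, P, T, U}; ε-closure = {M, N, P, S, T, U}.
Read 'x': M→{M, T, U}, N→{P}, P→{N}, S→{M, P, U}, T→∅, U→{P}; union {M, N, P, T, U}; ε-closure = {M, N, P, S, T, U}.
Read 'x': M→{M, T, U}, N→{P}, P→{N}, S→{M, P, U}, T→∅, U→{P}; union {M, N, P, T, U}; ε-closure = {M, N, P, S, T, U}.
Read 'x': M→{M, T, U}, N→{P}, P→{N}, S→{M, P, U}, T→∅, U→{P}; union {M, N, P, T, U}; ε-closure = {M, N, P, S, T, U}.
Read 'x': M→{M, T, U}, N→{P}, P→{N}, S→{M, P, U}, T→∅, U→{P}; union {M, N, P, T, U}; ε-closure = {M, N, P, S, T, U}.
Read 'y': M→{M, P, R}, N→{P, S, U}, P→{N, R, S}, S→{R}, T→∅, U→{P, R, S}; now {M, N, P, R, S, U}.
Read 'x': M→{M, T, U}, N→{P}, P→{N}, R→{P}, S→{M, P, U}, U→{P}; union {M, N, P, T, U}; ε-closure = {M, N, P, S, T, U}.
Read 'x': M→{M, T, U}, N→{P}, P→{N}, S→{M, P, U}, T→∅, U→{P}; union {M, N, P, T, U}; ε-closure = {M, N, P, S, T, U}.
Read 'x': M→{M, T, U}, N→{P}, P→{N}, S→{M, P, U}, T→∅, U→{P}; union {M, N, P, T, U}; ε-closure = {M, N, P, S, T, U}.

{M, N, P, S, T, U}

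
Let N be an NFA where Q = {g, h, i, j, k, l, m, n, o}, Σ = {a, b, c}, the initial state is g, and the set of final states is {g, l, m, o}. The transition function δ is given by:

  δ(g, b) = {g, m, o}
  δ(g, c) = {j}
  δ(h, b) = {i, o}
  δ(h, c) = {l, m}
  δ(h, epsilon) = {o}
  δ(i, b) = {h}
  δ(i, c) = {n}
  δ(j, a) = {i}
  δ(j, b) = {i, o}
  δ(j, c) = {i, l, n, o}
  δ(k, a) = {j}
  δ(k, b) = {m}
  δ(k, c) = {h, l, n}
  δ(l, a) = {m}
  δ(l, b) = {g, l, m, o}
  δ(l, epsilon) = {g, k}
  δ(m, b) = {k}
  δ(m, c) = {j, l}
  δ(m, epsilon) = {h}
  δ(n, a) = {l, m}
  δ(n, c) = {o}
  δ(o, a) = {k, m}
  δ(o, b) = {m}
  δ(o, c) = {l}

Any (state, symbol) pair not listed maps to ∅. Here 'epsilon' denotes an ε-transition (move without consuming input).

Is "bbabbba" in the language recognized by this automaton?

Yes

Start in {g}.
Read 'b': g→{g, m, o}; union {g, m, o}; ε-closure = {g, h, m, o}.
Read 'b': g→{g, m, o}, h→{i, o}, m→{k}, o→{m}; union {g, i, k, m, o}; ε-closure = {g, h, i, k, m, o}.
Read 'a': g→∅, h→∅, i→∅, k→{j}, m→∅, o→{k, m}; union {j, k, m}; ε-closure = {h, j, k, m, o}.
Read 'b': h→{i, o}, j→{i, o}, k→{m}, m→{k}, o→{m}; union {i, k, m, o}; ε-closure = {h, i, k, m, o}.
Read 'b': h→{i, o}, i→{h}, k→{m}, m→{k}, o→{m}; now {h, i, k, m, o}.
Read 'b': h→{i, o}, i→{h}, k→{m}, m→{k}, o→{m}; now {h, i, k, m, o}.
Read 'a': h→∅, i→∅, k→{j}, m→∅, o→{k, m}; union {j, k, m}; ε-closure = {h, j, k, m, o}.
The final set {h, j, k, m, o} contains the accepting states m, o.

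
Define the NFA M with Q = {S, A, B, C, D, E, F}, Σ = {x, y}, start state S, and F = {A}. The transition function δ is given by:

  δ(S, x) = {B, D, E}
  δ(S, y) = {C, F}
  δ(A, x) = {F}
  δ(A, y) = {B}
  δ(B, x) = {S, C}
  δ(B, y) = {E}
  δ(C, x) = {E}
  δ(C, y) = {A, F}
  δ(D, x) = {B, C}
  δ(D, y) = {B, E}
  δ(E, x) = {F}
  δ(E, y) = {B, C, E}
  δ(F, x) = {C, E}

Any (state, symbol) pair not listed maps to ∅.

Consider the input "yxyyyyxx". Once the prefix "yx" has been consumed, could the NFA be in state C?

Yes

Start in {S}.
Read 'y': S→{C, F}; now {C, F}.
Read 'x': C→{E}, F→{C, E}; now {C, E}.
State C is in {C, E}.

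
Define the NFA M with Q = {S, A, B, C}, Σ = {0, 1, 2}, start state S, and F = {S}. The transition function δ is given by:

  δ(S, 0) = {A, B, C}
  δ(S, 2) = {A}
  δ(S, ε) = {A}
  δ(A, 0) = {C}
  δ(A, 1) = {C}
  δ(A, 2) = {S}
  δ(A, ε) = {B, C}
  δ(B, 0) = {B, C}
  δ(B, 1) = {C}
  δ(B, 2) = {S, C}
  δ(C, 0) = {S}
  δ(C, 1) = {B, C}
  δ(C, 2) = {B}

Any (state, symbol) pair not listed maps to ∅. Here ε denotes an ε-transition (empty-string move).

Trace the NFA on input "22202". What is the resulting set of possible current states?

{S, A, B, C}

Start: ε-closure({S}) = {S, A, B, C}.
Read '2': {S, A, B, C} → {S, A, B, C}.
Read '2': {S, A, B, C} → {S, A, B, C}.
Read '2': {S, A, B, C} → {S, A, B, C}.
Read '0': {S, A, B, C} → {S, A, B, C}.
Read '2': {S, A, B, C} → {S, A, B, C}.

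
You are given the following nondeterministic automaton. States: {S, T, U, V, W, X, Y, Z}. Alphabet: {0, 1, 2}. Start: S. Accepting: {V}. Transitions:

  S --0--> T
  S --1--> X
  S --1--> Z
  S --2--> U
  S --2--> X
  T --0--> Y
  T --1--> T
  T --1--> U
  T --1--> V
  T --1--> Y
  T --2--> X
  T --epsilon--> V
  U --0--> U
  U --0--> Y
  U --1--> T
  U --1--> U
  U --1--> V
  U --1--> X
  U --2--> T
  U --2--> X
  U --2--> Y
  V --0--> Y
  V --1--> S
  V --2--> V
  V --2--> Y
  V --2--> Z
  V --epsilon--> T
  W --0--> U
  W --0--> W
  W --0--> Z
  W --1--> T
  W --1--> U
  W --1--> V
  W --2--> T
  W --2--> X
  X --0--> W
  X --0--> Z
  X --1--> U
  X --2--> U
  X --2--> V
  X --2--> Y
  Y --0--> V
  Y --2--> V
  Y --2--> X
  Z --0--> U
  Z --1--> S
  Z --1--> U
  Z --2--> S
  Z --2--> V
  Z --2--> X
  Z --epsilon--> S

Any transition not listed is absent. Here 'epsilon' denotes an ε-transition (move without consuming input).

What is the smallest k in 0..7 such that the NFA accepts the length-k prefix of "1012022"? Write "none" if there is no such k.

2

Start in {S}.
Read '1': {S} → {S, X, Z}.
Read '0': {S, X, Z} → {S, T, U, V, W, Z}.
None of the earlier sets intersect F, but {S, T, U, V, W, Z} does.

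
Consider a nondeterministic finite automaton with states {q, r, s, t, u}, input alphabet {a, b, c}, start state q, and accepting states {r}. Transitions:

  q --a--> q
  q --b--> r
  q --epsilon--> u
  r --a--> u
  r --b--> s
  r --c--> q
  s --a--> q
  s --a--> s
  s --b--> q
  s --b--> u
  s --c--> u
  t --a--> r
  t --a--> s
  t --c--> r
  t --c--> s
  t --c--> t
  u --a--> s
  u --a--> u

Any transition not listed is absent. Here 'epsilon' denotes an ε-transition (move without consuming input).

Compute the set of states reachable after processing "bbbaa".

{q, s, u}

Start: ε-closure({q}) = {q, u}.
Read 'b': {q, u} → {r}.
Read 'b': {r} → {s}.
Read 'b': {s} → {q, u}.
Read 'a': {q, u} → {q, s, u}.
Read 'a': {q, s, u} → {q, s, u}.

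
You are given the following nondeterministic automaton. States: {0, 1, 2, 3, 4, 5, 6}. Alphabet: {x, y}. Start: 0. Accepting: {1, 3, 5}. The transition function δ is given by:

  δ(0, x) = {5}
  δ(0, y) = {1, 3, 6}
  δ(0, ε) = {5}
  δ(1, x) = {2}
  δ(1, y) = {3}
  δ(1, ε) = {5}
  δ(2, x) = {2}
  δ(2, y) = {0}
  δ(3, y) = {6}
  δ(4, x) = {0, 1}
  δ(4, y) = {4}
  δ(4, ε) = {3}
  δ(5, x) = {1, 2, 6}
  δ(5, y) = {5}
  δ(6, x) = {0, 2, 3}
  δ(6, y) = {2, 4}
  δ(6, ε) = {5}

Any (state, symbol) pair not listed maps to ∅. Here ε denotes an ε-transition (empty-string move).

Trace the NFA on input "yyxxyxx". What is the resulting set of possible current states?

Start: ε-closure({0}) = {0, 5}.
Read 'y': 0→{1, 3, 6}, 5→{5}; now {1, 3, 5, 6}.
Read 'y': 1→{3}, 3→{6}, 5→{5}, 6→{2, 4}; now {2, 3, 4, 5, 6}.
Read 'x': 2→{2}, 3→∅, 4→{0, 1}, 5→{1, 2, 6}, 6→{0, 2, 3}; union {0, 1, 2, 3, 6}; ε-closure = {0, 1, 2, 3, 5, 6}.
Read 'x': 0→{5}, 1→{2}, 2→{2}, 3→∅, 5→{1, 2, 6}, 6→{0, 2, 3}; now {0, 1, 2, 3, 5, 6}.
Read 'y': 0→{1, 3, 6}, 1→{3}, 2→{0}, 3→{6}, 5→{5}, 6→{2, 4}; now {0, 1, 2, 3, 4, 5, 6}.
Read 'x': 0→{5}, 1→{2}, 2→{2}, 3→∅, 4→{0, 1}, 5→{1, 2, 6}, 6→{0, 2, 3}; now {0, 1, 2, 3, 5, 6}.
Read 'x': 0→{5}, 1→{2}, 2→{2}, 3→∅, 5→{1, 2, 6}, 6→{0, 2, 3}; now {0, 1, 2, 3, 5, 6}.

{0, 1, 2, 3, 5, 6}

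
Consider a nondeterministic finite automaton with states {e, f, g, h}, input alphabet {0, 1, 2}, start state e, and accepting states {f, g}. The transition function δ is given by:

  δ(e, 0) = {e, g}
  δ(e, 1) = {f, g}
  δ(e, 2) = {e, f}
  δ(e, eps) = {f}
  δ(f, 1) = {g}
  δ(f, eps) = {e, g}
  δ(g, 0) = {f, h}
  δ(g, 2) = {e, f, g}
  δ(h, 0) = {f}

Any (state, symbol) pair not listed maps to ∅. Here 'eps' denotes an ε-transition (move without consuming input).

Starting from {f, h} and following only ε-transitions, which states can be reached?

Begin with {f, h}.
ε-move f → e; add e.
ε-move f → g; add g.

{e, f, g, h}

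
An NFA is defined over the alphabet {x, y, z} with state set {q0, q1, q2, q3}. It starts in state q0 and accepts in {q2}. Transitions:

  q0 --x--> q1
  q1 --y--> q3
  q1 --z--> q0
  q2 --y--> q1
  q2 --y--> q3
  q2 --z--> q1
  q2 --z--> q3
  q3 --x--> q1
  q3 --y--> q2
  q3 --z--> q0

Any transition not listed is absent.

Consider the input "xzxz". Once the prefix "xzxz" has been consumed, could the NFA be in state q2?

No

Start in {q0}.
Read 'x': q0→{q1}; now {q1}.
Read 'z': q1→{q0}; now {q0}.
Read 'x': q0→{q1}; now {q1}.
Read 'z': q1→{q0}; now {q0}.
State q2 is not in {q0}.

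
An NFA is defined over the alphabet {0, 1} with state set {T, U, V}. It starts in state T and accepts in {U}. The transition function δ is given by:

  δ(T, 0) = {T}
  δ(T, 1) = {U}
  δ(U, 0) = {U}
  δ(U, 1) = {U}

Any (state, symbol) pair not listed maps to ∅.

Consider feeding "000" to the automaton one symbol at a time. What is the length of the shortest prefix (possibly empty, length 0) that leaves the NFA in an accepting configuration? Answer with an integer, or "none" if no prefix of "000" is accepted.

Start in {T}.
Read '0': {T} → {T}.
Read '0': {T} → {T}.
Read '0': {T} → {T}.
No reachable set along the way intersects F.

none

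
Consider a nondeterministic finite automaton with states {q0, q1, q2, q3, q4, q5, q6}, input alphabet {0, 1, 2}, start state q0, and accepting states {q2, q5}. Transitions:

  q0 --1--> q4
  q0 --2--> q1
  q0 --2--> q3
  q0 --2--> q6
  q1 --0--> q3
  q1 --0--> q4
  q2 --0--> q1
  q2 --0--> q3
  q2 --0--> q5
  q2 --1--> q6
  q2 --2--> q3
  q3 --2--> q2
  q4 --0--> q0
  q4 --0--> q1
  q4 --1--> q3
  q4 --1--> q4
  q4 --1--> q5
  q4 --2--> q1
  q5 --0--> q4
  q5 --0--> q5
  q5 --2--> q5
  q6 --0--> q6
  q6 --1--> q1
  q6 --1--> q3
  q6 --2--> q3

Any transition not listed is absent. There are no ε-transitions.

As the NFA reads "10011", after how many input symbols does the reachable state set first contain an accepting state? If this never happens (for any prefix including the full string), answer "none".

Start in {q0}.
Read '1': {q0} → {q4}.
Read '0': {q4} → {q0, q1}.
Read '0': {q0, q1} → {q3, q4}.
Read '1': {q3, q4} → {q3, q4, q5}.
None of the earlier sets intersect F, but {q3, q4, q5} does.

4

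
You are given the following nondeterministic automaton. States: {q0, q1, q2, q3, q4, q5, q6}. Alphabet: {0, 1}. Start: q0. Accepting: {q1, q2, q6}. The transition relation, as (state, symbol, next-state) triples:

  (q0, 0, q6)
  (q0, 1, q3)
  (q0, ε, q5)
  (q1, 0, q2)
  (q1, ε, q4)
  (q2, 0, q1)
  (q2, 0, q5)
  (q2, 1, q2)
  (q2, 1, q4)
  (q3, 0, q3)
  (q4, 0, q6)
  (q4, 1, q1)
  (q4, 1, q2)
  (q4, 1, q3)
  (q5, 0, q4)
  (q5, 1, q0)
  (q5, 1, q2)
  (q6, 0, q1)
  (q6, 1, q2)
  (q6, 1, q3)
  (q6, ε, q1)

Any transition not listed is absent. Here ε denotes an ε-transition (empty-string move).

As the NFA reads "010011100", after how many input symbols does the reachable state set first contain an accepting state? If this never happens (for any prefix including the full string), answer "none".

Start: ε-closure({q0}) = {q0, q5}.
Read '0': {q0, q5} → {q1, q4, q6}.
None of the earlier sets intersect F, but {q1, q4, q6} does.

1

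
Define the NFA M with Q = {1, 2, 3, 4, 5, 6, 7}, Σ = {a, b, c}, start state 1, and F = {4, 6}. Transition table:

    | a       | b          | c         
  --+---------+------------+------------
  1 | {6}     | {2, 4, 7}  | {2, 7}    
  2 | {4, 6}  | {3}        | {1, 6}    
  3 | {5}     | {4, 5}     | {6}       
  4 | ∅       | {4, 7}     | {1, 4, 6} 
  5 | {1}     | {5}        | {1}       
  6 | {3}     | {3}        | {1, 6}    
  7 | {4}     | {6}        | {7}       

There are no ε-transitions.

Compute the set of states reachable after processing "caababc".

Start in {1}.
Read 'c': {1} → {2, 7}.
Read 'a': {2, 7} → {4, 6}.
Read 'a': {4, 6} → {3}.
Read 'b': {3} → {4, 5}.
Read 'a': {4, 5} → {1}.
Read 'b': {1} → {2, 4, 7}.
Read 'c': {2, 4, 7} → {1, 4, 6, 7}.

{1, 4, 6, 7}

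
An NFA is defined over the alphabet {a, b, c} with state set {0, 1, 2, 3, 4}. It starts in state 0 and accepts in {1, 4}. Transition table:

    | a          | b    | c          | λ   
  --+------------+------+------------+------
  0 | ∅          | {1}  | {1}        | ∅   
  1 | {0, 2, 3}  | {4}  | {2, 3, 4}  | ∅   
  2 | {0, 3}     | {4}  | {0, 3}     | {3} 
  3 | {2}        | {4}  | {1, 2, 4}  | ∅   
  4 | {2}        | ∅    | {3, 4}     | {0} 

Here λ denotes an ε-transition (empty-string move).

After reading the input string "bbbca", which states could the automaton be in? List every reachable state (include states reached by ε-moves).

Start in {0}.
Read 'b': 0→{1}; now {1}.
Read 'b': 1→{4}; union {4}; ε-closure = {0, 4}.
Read 'b': 0→{1}, 4→∅; now {1}.
Read 'c': 1→{2, 3, 4}; union {2, 3, 4}; ε-closure = {0, 2, 3, 4}.
Read 'a': 0→∅, 2→{0, 3}, 3→{2}, 4→{2}; now {0, 2, 3}.

{0, 2, 3}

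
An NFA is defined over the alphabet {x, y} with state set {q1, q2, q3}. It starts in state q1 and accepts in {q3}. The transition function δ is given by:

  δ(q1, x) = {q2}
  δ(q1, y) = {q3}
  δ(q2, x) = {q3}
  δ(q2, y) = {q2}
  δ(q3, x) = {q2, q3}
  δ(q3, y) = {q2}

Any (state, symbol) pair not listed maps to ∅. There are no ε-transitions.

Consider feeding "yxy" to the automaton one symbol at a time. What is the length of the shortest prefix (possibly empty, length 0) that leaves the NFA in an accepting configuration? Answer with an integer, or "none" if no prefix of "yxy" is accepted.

Start in {q1}.
Read 'y': q1→{q3}; now {q3}.
None of the earlier sets intersect F, but {q3} does.

1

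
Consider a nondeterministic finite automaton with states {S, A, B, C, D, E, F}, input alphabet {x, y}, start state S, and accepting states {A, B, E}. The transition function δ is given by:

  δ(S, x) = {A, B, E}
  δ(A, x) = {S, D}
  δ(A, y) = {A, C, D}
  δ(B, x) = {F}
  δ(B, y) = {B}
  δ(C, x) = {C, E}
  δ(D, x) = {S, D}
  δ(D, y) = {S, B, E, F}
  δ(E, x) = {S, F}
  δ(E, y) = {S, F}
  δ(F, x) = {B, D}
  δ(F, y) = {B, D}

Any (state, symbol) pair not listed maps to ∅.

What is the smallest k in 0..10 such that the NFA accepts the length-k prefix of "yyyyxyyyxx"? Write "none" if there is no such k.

Start in {S}.
Read 'y': S→∅; now ∅.
The set is empty and remains empty for the remaining 9 symbols.
No reachable set along the way intersects F.

none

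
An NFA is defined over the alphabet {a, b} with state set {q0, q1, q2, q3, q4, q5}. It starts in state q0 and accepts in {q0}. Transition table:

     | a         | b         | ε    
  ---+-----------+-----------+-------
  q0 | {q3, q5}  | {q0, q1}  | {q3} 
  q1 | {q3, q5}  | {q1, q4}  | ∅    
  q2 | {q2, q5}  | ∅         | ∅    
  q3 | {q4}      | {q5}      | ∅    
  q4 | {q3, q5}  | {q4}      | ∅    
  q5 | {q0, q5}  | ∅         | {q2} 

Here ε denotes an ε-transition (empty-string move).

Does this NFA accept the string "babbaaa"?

Yes

Start: ε-closure({q0}) = {q0, q3}.
Read 'b': q0→{q0, q1}, q3→{q5}; union {q0, q1, q5}; ε-closure = {q0, q1, q2, q3, q5}.
Read 'a': q0→{q3, q5}, q1→{q3, q5}, q2→{q2, q5}, q3→{q4}, q5→{q0, q5}; now {q0, q2, q3, q4, q5}.
Read 'b': q0→{q0, q1}, q2→∅, q3→{q5}, q4→{q4}, q5→∅; union {q0, q1, q4, q5}; ε-closure = {q0, q1, q2, q3, q4, q5}.
Read 'b': q0→{q0, q1}, q1→{q1, q4}, q2→∅, q3→{q5}, q4→{q4}, q5→∅; union {q0, q1, q4, q5}; ε-closure = {q0, q1, q2, q3, q4, q5}.
Read 'a': q0→{q3, q5}, q1→{q3, q5}, q2→{q2, q5}, q3→{q4}, q4→{q3, q5}, q5→{q0, q5}; now {q0, q2, q3, q4, q5}.
Read 'a': q0→{q3, q5}, q2→{q2, q5}, q3→{q4}, q4→{q3, q5}, q5→{q0, q5}; now {q0, q2, q3, q4, q5}.
Read 'a': q0→{q3, q5}, q2→{q2, q5}, q3→{q4}, q4→{q3, q5}, q5→{q0, q5}; now {q0, q2, q3, q4, q5}.
The final set {q0, q2, q3, q4, q5} contains the accepting state q0.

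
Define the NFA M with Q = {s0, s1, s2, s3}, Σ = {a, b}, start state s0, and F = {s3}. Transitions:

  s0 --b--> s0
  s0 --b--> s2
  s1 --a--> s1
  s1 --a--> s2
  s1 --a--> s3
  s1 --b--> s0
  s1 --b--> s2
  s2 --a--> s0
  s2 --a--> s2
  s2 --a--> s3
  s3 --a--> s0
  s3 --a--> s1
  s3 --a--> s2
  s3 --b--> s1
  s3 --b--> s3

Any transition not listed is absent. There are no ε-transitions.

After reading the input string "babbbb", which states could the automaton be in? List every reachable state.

{s0, s1, s2, s3}

Start in {s0}.
Read 'b': {s0} → {s0, s2}.
Read 'a': {s0, s2} → {s0, s2, s3}.
Read 'b': {s0, s2, s3} → {s0, s1, s2, s3}.
Read 'b': {s0, s1, s2, s3} → {s0, s1, s2, s3}.
Read 'b': {s0, s1, s2, s3} → {s0, s1, s2, s3}.
Read 'b': {s0, s1, s2, s3} → {s0, s1, s2, s3}.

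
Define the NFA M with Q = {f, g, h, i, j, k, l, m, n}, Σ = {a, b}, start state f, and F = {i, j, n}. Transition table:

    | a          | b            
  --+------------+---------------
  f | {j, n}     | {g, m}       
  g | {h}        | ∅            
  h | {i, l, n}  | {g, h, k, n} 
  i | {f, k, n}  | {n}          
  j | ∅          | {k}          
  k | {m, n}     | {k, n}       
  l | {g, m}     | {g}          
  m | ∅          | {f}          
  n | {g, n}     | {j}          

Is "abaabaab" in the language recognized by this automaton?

Start in {f}.
Read 'a': {f} → {j, n}.
Read 'b': {j, n} → {j, k}.
Read 'a': {j, k} → {m, n}.
Read 'a': {m, n} → {g, n}.
Read 'b': {g, n} → {j}.
Read 'a': {j} → ∅.
The set is empty and remains empty for the remaining 2 symbols.
The final set ∅ contains no accepting state.

No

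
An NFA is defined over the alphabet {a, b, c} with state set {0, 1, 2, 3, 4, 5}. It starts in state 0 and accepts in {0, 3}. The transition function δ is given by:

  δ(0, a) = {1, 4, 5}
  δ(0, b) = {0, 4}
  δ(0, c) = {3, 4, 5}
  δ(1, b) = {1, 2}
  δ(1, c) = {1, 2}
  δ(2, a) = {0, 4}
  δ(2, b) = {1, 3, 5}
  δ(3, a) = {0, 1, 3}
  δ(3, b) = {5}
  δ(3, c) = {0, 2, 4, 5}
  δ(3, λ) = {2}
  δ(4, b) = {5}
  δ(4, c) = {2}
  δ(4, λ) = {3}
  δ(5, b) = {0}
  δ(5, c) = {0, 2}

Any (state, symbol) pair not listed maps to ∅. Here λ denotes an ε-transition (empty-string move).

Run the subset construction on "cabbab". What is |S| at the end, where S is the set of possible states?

6

Start in {0}.
Read 'c': {0} → {2, 3, 4, 5}.
Read 'a': {2, 3, 4, 5} → {0, 1, 2, 3, 4}.
Read 'b': {0, 1, 2, 3, 4} → {0, 1, 2, 3, 4, 5}.
Read 'b': {0, 1, 2, 3, 4, 5} → {0, 1, 2, 3, 4, 5}.
Read 'a': {0, 1, 2, 3, 4, 5} → {0, 1, 2, 3, 4, 5}.
Read 'b': {0, 1, 2, 3, 4, 5} → {0, 1, 2, 3, 4, 5}.
That set has 6 states.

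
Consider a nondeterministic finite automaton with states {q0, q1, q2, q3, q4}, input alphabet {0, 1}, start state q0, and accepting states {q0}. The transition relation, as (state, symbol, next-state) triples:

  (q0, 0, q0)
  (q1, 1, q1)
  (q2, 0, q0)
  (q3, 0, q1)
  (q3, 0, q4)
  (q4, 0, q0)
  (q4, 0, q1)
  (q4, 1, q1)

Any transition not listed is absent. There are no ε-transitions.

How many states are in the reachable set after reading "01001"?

0

Start in {q0}.
Read '0': {q0} → {q0}.
Read '1': {q0} → ∅.
The set is empty and remains empty for the remaining 3 symbols.
That set has 0 states.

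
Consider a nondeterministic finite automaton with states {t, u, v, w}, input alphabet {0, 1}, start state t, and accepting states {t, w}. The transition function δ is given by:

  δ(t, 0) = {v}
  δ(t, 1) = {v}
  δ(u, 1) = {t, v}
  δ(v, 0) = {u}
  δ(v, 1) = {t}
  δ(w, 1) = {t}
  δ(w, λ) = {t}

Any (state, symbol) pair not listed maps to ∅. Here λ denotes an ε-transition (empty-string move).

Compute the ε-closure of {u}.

{u}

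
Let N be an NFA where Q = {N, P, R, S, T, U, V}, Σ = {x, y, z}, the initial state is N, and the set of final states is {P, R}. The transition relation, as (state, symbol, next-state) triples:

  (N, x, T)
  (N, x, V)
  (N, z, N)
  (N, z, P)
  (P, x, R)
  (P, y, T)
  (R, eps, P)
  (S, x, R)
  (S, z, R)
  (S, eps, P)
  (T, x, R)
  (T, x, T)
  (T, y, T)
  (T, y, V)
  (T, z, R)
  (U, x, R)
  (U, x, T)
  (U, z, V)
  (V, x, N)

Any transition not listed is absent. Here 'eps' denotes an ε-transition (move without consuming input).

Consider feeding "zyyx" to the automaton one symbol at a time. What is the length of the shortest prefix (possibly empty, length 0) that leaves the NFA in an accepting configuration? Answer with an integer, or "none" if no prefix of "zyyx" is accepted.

1

Start in {N}.
Read 'z': {N} → {N, P}.
None of the earlier sets intersect F, but {N, P} does.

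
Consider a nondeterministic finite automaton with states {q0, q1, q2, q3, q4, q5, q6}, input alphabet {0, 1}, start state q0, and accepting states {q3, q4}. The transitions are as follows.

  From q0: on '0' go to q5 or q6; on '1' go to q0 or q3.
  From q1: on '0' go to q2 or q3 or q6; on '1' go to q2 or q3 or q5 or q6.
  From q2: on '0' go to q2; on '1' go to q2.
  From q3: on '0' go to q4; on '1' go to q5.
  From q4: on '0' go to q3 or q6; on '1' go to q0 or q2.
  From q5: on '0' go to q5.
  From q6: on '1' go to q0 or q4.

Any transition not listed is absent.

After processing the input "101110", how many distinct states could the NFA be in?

4

Start in {q0}.
Read '1': q0→{q0, q3}; now {q0, q3}.
Read '0': q0→{q5, q6}, q3→{q4}; now {q4, q5, q6}.
Read '1': q4→{q0, q2}, q5→∅, q6→{q0, q4}; now {q0, q2, q4}.
Read '1': q0→{q0, q3}, q2→{q2}, q4→{q0, q2}; now {q0, q2, q3}.
Read '1': q0→{q0, q3}, q2→{q2}, q3→{q5}; now {q0, q2, q3, q5}.
Read '0': q0→{q5, q6}, q2→{q2}, q3→{q4}, q5→{q5}; now {q2, q4, q5, q6}.
That set has 4 states.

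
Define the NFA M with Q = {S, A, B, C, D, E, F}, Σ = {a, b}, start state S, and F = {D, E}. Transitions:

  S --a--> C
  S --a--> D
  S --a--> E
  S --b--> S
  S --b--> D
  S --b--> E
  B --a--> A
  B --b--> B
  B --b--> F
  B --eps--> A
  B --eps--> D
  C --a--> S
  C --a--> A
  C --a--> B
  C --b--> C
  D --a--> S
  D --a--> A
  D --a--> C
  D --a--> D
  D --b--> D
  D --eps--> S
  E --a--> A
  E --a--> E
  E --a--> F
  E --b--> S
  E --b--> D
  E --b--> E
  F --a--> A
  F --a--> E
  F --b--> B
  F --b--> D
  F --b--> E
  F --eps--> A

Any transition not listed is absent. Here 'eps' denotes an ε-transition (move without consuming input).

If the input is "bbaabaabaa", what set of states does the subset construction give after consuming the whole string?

{S, A, B, C, D, E, F}

Start in {S}.
Read 'b': {S} → {S, D, E}.
Read 'b': {S, D, E} → {S, D, E}.
Read 'a': {S, D, E} → {S, A, C, D, E, F}.
Read 'a': {S, A, C, D, E, F} → {S, A, B, C, D, E, F}.
Read 'b': {S, A, B, C, D, E, F} → {S, A, B, C, D, E, F}.
Read 'a': {S, A, B, C, D, E, F} → {S, A, B, C, D, E, F}.
Read 'a': {S, A, B, C, D, E, F} → {S, A, B, C, D, E, F}.
Read 'b': {S, A, B, C, D, E, F} → {S, A, B, C, D, E, F}.
Read 'a': {S, A, B, C, D, E, F} → {S, A, B, C, D, E, F}.
Read 'a': {S, A, B, C, D, E, F} → {S, A, B, C, D, E, F}.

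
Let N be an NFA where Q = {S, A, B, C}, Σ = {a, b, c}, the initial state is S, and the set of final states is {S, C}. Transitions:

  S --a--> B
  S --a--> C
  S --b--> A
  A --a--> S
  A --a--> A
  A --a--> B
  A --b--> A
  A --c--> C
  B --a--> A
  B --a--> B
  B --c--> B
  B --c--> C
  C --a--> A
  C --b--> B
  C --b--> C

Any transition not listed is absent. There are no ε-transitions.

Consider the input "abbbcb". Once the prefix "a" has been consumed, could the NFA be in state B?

Start in {S}.
Read 'a': {S} → {B, C}.
State B is in {B, C}.

Yes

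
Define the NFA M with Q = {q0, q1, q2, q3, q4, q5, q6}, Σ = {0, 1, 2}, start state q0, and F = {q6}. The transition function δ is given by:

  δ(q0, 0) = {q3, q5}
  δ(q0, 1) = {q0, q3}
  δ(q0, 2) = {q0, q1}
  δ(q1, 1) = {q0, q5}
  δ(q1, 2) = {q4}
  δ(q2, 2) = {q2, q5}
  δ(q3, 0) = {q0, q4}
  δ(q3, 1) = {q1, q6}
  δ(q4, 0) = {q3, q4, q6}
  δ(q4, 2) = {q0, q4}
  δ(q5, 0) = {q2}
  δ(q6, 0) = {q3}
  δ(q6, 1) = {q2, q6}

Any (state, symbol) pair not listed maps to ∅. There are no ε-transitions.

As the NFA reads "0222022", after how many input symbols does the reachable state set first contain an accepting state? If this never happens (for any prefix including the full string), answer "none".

Start in {q0}.
Read '0': q0→{q3, q5}; now {q3, q5}.
Read '2': q3→∅, q5→∅; now ∅.
The set is empty and remains empty for the remaining 5 symbols.
No reachable set along the way intersects F.

none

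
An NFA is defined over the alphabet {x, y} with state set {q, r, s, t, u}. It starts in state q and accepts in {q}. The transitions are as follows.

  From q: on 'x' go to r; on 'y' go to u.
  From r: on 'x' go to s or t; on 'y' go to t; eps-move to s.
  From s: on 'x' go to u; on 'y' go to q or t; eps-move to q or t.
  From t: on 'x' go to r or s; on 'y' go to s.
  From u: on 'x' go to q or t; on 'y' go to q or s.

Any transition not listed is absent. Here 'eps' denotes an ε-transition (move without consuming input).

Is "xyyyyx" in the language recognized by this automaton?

Start in {q}.
Read 'x': q→{r}; union {r}; ε-closure = {q, r, s, t}.
Read 'y': q→{u}, r→{t}, s→{q, t}, t→{s}; now {q, s, t, u}.
Read 'y': q→{u}, s→{q, t}, t→{s}, u→{q, s}; now {q, s, t, u}.
Read 'y': q→{u}, s→{q, t}, t→{s}, u→{q, s}; now {q, s, t, u}.
Read 'y': q→{u}, s→{q, t}, t→{s}, u→{q, s}; now {q, s, t, u}.
Read 'x': q→{r}, s→{u}, t→{r, s}, u→{q, t}; now {q, r, s, t, u}.
The final set {q, r, s, t, u} contains the accepting state q.

Yes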